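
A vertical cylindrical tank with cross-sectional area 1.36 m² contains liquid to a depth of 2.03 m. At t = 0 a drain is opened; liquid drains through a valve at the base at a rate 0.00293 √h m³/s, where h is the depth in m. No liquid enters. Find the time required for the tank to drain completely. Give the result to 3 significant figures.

1320 s

Unsteady balance on liquid volume: A dh/dt = −0.00293 √h.
This is separable: 2 d(√h)/dt = −0.00293/A, so √h = √h₀ − (0.00293/(2A)) t.
Set h = 0: 2√h₀ = (0.00293/A) t_empty ⇒ t_empty = 2A√h₀/0.00293.
t_empty = 2·1.36·√2.03/0.00293 = 2.7200·1.4248/0.00293 = 1322.7 s.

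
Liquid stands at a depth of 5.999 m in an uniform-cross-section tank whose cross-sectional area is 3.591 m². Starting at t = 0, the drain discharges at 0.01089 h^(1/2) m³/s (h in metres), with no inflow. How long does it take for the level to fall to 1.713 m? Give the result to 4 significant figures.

Unsteady balance on liquid volume: A dh/dt = −0.01089 √h.
∫ h^(−1/2) dh = −(0.01089/A) ∫ dt, giving 2√h = 2√h₀ − (0.01089/A) t.
t = 2A(√h₀ − √h)/0.01089 = 2·3.591·(√5.999 − √1.713)/0.01089
  = 7.18200 × (2.44929 − 1.30882) / 0.01089 = 752.144 s.

752.1 s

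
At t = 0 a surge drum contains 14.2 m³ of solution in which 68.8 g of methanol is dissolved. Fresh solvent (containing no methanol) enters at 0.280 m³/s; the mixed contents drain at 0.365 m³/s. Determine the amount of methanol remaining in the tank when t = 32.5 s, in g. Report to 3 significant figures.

Let m(t) be the amount of methanol. Volume: V(t) = V₀ + (Q_in − Q_out) t = 14.2 − 0.085000 t; V(32.5) = 11.438 m³.
Species balance (pure solvent in): dm/dt = −Q_out · m/V(t).
Separate: dm/m = −Q_out dt/V(t) ⇒ ln(m/m₀) = −(Q_out/(Q_in−Q_out)) ln(V/V₀).
m = m₀ (V₀/V)^(Q_out/(Q_in−Q_out)) = 68.8 × (14.2/11.438)^(-4.2941) = 27.172 g.

27.2 g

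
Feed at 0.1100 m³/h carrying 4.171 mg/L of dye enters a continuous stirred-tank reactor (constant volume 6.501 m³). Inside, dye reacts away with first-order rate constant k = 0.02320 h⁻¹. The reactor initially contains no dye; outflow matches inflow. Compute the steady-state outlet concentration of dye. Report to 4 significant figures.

V dC/dt = Q(C_in − C) − k V C.
Steady state (dC/dt = 0): C_ss = Q C_in/(Q + kV) = C_in/(1 + kV/Q).
C_ss = 0.1100·4.171/(0.1100 + 0.02320·6.501) = 0.458810/0.260823 = 1.75908 mg/L.

1.759 mg/L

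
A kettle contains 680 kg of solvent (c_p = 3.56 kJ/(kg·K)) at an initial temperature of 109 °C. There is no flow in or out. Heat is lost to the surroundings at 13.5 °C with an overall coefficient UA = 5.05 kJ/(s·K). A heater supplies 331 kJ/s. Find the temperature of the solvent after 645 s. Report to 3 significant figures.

86.8 °C

M c_p dT/dt = −UA(T − T_amb) + Q̇.
dT/dt = (T_ss − T)/τ with T_ss = T_amb + Q̇/UA = 13.5 + 331/5.05 = 79.045 °C, τ = M c_p/UA = 680·3.56/5.05 = 479.37 s.
Solution: T(t) = T_ss + (T₀ − T_ss) e^(−t/τ).
T(645) = 79.045 + (29.955)·0.26040 = 86.845 °C.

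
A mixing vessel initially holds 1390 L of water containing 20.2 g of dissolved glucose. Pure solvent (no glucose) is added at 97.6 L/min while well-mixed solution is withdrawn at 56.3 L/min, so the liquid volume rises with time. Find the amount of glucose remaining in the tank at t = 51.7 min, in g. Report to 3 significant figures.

Total volume: dV/dt = Q_in − Q_out = 41.300 L/min, so V(t) = 1390 + 41.300 t and V(51.7) = 3525.2 L.
Solute balance: dm/dt = 0 − Q_out C = −Q_out m/V(t).
dm/m = −Q_out dt/(V₀ + 41.300 t); integrating gives ln(m/m₀) = −(Q_out/(Q_in−Q_out)) ln(V/V₀).
m = m₀ (V₀/V)^(Q_out/(Q_in−Q_out)) = 20.2 × (1390/3525.2)^(1.3632) = 5.6805 g.

5.68 g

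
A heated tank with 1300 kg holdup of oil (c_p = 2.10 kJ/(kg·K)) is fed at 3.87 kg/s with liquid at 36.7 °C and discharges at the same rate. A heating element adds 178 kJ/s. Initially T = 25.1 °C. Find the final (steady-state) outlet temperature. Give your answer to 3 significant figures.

58.6 °C

M c_p dT/dt = ṁ c_p (T_in − T) + Q̇.
At steady state dT/dt = 0 ⇒ T_ss = T_in + Q̇/(ṁ c_p) = 36.7 + 178/(3.87·2.10) = 58.602 °C.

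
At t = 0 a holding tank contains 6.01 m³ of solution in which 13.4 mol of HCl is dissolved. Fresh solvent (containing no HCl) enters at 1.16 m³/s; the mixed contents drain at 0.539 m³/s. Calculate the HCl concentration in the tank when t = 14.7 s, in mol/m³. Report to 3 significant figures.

Let m(t) be the amount of HCl. Volume: V(t) = V₀ + (Q_in − Q_out) t = 6.01 + 0.62100 t; V(14.7) = 15.139 m³.
Solute balance: dm/dt = 0 − Q_out C = −Q_out m/V(t).
dm/m = −Q_out dt/(V₀ + 0.62100 t); integrating gives ln(m/m₀) = −(Q_out/(Q_in−Q_out)) ln(V/V₀).
m = m₀ (V₀/V)^(Q_out/(Q_in−Q_out)) = 13.4 × (6.01/15.139)^(0.86795) = 6.0099 mol.
C = m/V = 6.0099/15.139 = 0.39699 mol/m³.

0.397 mol/m³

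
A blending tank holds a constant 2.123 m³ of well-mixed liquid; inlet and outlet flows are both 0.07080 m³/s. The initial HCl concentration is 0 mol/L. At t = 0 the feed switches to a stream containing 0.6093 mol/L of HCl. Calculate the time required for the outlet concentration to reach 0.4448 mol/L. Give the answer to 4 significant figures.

Species balance: V dC/dt = Q(C_in − C) ⇒ τ = V/Q = 29.9859 s.
C(t) = C_in + (C₀ − C_in) e^(−t/τ). Set C = 0.4448 and solve for t:
e^(−t/τ) = (C − C_in)/(C₀ − C_in) = (0.4448 − 0.6093)/(0 − 0.6093) = 0.269982
t = −τ ln(…) = 29.9859 × 1.30940 = 39.2635 s.

39.26 s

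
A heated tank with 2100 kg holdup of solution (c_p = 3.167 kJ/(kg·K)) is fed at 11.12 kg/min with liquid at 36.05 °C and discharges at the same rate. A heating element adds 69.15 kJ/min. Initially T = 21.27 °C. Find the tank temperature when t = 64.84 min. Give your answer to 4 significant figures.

M c_p dT/dt = ṁ c_p (T_in − T) + Q̇.
Rearrange: dT/dt = (T_ss − T)/τ with τ = M/ṁ = 188.849 min and T_ss = T_in + Q̇/(ṁ c_p) = 38.0135 °C.
Solution: T(t) = T_ss + (T₀ − T_ss) e^(−t/τ).
T(64.84) = 38.0135 + (-16.7435)·e^(−64.84/188.849) = 38.0135 + (-16.7435)·0.709395 = 26.1358 °C.

26.14 °C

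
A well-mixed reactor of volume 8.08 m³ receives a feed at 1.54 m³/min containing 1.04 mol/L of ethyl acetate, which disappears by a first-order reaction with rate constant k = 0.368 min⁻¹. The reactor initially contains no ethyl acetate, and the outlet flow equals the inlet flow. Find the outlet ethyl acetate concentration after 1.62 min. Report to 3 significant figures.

Accumulation = in − out − consumed: V dC/dt = Q C_in − Q C − k V C.
dC/dt = (Q/V) C_in − (Q/V + k) C; effective rate a = Q/V + k = 0.19059 + 0.368 = 0.55859 min⁻¹.
C_ss = Q C_in/(Q + kV) = 0.35485 mol/L; C(t) = C_ss + (C₀ − C_ss) e^(−a t).
C(1.62) = 0.35485 + (-0.35485)·e^(−0.55859·1.62) = 0.35485 + (-0.35485)·0.40457 = 0.21129 mol/L.

0.211 mol/L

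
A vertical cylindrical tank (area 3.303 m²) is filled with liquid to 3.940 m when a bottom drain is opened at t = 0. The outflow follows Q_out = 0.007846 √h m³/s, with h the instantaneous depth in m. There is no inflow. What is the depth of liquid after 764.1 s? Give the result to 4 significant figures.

A dh/dt = −Q_out = −0.007846 √h.
Separate and integrate: 2(√h − √h₀) = −(0.007846/A) t.
√h = √3.940 − 0.007846·764.1/(2·3.303) = 1.98494 − 0.907528 = 1.07742.
h = 1.07742² = 1.16082 m.

1.161 m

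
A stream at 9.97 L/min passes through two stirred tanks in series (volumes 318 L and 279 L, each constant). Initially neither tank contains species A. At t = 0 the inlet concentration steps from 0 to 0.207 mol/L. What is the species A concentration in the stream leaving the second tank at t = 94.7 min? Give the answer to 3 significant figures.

0.171 mol/L

Species balance on tank i: dCᵢ/dt = (Cᵢ₋₁ − Cᵢ)/τᵢ with τᵢ = Vᵢ/Q.
τ₁ = 318/9.97 = 31.896 min; τ₂ = 279/9.97 = 27.984 min.
Tank 1: C₁ = C_in(1 − e^(−t/τ₁)). Tank 2 (τ₁ ≠ τ₂): C₂ = C_in[1 − (τ₁ e^(−t/τ₁) − τ₂ e^(−t/τ₂))/(τ₁ − τ₂)].
At t = 94.7: e^(−t/τ₁) = 0.051352, e^(−t/τ₂) = 0.033909.
C₂ = 0.207·[1 − (31.896·0.051352 − 27.984·0.033909)/(3.9117)] = 0.207·0.82386 = 0.17054 mol/L.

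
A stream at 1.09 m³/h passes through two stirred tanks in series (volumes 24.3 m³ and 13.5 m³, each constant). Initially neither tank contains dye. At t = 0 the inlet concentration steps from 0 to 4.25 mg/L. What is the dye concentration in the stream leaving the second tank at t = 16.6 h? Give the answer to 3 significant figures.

1.10 mg/L

Time constants: τᵢ = Vᵢ/Q for each well-mixed tank.
τ₁ = 24.3/1.09 = 22.294 h; τ₂ = 13.5/1.09 = 12.385 h.
Tank 1: C₁ = C_in(1 − e^(−t/τ₁)). Tank 2 (τ₁ ≠ τ₂): C₂ = C_in[1 − (τ₁ e^(−t/τ₁) − τ₂ e^(−t/τ₂))/(τ₁ − τ₂)].
At t = 16.6: e^(−t/τ₁) = 0.47492, e^(−t/τ₂) = 0.26177.
C₂ = 4.25·[1 − (22.294·0.47492 − 12.385·0.26177)/(9.9083)] = 4.25·0.25864 = 1.0992 mg/L.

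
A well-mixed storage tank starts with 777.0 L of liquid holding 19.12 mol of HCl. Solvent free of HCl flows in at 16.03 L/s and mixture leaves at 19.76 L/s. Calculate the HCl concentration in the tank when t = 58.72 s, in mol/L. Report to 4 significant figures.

Total volume: dV/dt = Q_in − Q_out = -3.73000 L/s, so V(t) = 777.0 − 3.73000 t and V(58.72) = 557.974 L.
Solute balance: dm/dt = 0 − Q_out C = −Q_out m/V(t).
dm/m = −Q_out dt/(V₀ − 3.73000 t); integrating gives ln(m/m₀) = −(Q_out/(Q_in−Q_out)) ln(V/V₀).
m = m₀ (V₀/V)^(Q_out/(Q_in−Q_out)) = 19.12 × (777.0/557.974)^(-5.29759) = 3.30871 mol.
C = m/V = 3.30871/557.974 = 0.00592987 mol/L.

0.005930 mol/L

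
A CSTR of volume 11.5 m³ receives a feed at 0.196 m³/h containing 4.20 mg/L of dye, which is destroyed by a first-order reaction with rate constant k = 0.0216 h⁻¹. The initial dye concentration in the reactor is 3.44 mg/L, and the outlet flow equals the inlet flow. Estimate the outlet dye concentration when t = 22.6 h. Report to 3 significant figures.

V dC/dt = Q(C_in − C) − k V C.
This is linear with rate a = Q/V + k = 0.038643 h⁻¹.
C_ss = Q C_in/(Q + kV) = 1.8524 mg/L; C(t) = C_ss + (C₀ − C_ss) e^(−a t).
C(22.6) = 1.8524 + (1.5876)·e^(−0.038643·22.6) = 1.8524 + (1.5876)·0.41755 = 2.5153 mg/L.

2.52 mg/L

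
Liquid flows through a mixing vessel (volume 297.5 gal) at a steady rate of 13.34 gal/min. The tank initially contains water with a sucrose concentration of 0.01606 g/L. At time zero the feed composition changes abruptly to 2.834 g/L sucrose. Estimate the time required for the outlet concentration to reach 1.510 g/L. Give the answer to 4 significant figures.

Mass balance on the solute (V constant): V dC/dt = Q(C_in − C), so τ = V/Q = 22.3013 min.
C(t) = C_in + (C₀ − C_in) e^(−t/τ). Set C = 1.510 and solve for t:
e^(−t/τ) = (C − C_in)/(C₀ − C_in) = (1.510 − 2.834)/(0.01606 − 2.834) = 0.469847
t = −τ ln(…) = 22.3013 × 0.755349 = 16.8453 min.

16.85 min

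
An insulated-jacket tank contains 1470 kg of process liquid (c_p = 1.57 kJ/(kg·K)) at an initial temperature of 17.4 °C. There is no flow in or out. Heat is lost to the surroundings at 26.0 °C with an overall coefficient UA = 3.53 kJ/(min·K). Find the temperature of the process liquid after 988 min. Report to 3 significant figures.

24.1 °C

Heat balance on the well-mixed liquid: M c_p dT/dt = −UA(T − T_amb).
dT/dt = (T_ss − T)/τ with T_ss = T_amb = 26.000 °C, τ = M c_p/UA = 1470·1.57/3.53 = 653.80 min.
Solution: T(t) = T_ss + (T₀ − T_ss) e^(−t/τ).
T(988) = 26.000 + (-8.6000)·0.22065 = 24.102 °C.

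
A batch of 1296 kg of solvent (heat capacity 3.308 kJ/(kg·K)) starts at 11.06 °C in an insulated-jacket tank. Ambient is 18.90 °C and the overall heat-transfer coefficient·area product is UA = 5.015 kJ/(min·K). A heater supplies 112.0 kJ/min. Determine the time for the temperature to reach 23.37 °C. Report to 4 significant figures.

M c_p dT/dt = −UA(T − T_amb) + Q̇.
τ = M c_p/UA = 854.869 min; T_ss = T_amb + Q̇/UA = 18.90 + 112.0/5.015 = 41.2330 °C.
T(t) = T_ss + (T₀ − T_ss)e^(−t/τ); set T = 23.37:
t = −τ ln[(T − T_ss)/(T₀ − T_ss)] = −854.869 · ln(0.592019) = 448.136 min.

448.1 min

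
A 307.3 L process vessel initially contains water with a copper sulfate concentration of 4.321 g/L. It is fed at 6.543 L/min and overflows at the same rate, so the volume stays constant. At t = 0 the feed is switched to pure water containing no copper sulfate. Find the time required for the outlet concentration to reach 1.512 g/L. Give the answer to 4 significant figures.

Species balance: V dC/dt = Q(C_in − C) ⇒ τ = V/Q = 46.9662 min.
C(t) = C_in + (C₀ − C_in) e^(−t/τ). Set C = 1.512 and solve for t:
e^(−t/τ) = (C − C_in)/(C₀ − C_in) = (1.512 − 0)/(4.321 − 0) = 0.349919
t = −τ ln(…) = 46.9662 × 1.05005 = 49.3171 min.

49.32 min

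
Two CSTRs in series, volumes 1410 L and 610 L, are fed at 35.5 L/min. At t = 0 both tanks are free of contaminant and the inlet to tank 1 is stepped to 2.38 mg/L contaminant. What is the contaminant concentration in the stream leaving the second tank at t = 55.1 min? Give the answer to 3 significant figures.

1.41 mg/L

Each tank obeys Vᵢ dCᵢ/dt = Q(Cᵢ₋₁ − Cᵢ), so τᵢ = Vᵢ/Q.
τ₁ = 1410/35.5 = 39.718 min; τ₂ = 610/35.5 = 17.183 min.
Tank 1: C₁ = C_in(1 − e^(−t/τ₁)). Tank 2 (τ₁ ≠ τ₂): C₂ = C_in[1 − (τ₁ e^(−t/τ₁) − τ₂ e^(−t/τ₂))/(τ₁ − τ₂)].
At t = 55.1: e^(−t/τ₁) = 0.24976, e^(−t/τ₂) = 0.040492.
C₂ = 2.38·[1 − (39.718·0.24976 − 17.183·0.040492)/(22.535)] = 2.38·0.59068 = 1.4058 mg/L.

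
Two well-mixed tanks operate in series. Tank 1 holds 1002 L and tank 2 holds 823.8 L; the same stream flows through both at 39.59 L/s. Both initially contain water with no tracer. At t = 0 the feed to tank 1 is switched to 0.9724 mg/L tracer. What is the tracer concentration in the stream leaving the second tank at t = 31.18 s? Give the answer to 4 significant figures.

Species balance on tank i: dCᵢ/dt = (Cᵢ₋₁ − Cᵢ)/τᵢ with τᵢ = Vᵢ/Q.
τ₁ = 1002/39.59 = 25.3094 s; τ₂ = 823.8/39.59 = 20.8083 s.
Tank 1: C₁ = C_in(1 − e^(−t/τ₁)). Tank 2 (τ₁ ≠ τ₂): C₂ = C_in[1 − (τ₁ e^(−t/τ₁) − τ₂ e^(−t/τ₂))/(τ₁ − τ₂)].
At t = 31.18: e^(−t/τ₁) = 0.291722, e^(−t/τ₂) = 0.223478.
C₂ = 0.9724·[1 − (25.3094·0.291722 − 20.8083·0.223478)/(4.50114)] = 0.9724·0.392791 = 0.381950 mg/L.

0.3820 mg/L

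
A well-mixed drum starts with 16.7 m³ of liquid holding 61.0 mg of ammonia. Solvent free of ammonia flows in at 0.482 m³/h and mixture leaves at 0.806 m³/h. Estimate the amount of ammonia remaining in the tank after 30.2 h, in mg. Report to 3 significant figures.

6.80 mg

Total volume: dV/dt = Q_in − Q_out = -0.32400 m³/h, so V(t) = 16.7 − 0.32400 t and V(30.2) = 6.9152 m³.
No ammonia enters, so dm/dt = −Q_out · (m/V).
Separate: dm/m = −Q_out dt/V(t) ⇒ ln(m/m₀) = −(Q_out/(Q_in−Q_out)) ln(V/V₀).
m = m₀ (V₀/V)^(Q_out/(Q_in−Q_out)) = 61.0 × (16.7/6.9152)^(-2.4877) = 6.8042 mg.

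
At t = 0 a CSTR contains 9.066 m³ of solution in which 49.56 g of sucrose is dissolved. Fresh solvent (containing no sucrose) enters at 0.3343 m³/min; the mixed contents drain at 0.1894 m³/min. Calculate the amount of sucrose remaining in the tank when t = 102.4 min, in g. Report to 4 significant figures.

13.96 g

Total volume: dV/dt = Q_in − Q_out = 0.144900 m³/min, so V(t) = 9.066 + 0.144900 t and V(102.4) = 23.9038 m³.
No sucrose enters, so dm/dt = −Q_out · (m/V).
Separate: dm/m = −Q_out dt/V(t) ⇒ ln(m/m₀) = −(Q_out/(Q_in−Q_out)) ln(V/V₀).
m = m₀ (V₀/V)^(Q_out/(Q_in−Q_out)) = 49.56 × (9.066/23.9038)^(1.30711) = 13.9564 g.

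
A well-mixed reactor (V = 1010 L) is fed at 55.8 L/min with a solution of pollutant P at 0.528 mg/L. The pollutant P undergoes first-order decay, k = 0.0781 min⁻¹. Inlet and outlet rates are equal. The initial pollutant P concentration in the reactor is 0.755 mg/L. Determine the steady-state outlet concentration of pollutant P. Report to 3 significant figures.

0.219 mg/L

V dC/dt = Q(C_in − C) − k V C.
Steady state (dC/dt = 0): C_ss = Q C_in/(Q + kV) = C_in/(1 + kV/Q).
C_ss = 55.8·0.528/(55.8 + 0.0781·1010) = 29.462/134.68 = 0.21876 mg/L.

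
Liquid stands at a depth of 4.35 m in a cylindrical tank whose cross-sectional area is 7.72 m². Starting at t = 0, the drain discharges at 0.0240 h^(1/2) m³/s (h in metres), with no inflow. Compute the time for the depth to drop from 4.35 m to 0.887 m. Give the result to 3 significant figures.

With no inflow, A dh/dt = −0.0240 √h.
∫ h^(−1/2) dh = −(0.0240/A) ∫ dt, giving 2√h = 2√h₀ − (0.0240/A) t.
t = 2A(√h₀ − √h)/0.0240 = 2·7.72·(√4.35 − √0.887)/0.0240
  = 15.440 × (2.0857 − 0.94181) / 0.0240 = 735.88 s.

736 s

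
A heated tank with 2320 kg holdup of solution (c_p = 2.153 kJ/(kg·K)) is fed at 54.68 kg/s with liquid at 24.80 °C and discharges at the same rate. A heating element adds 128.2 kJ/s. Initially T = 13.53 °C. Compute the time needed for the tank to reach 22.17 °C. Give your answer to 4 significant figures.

Heat balance on the well-mixed liquid: M c_p dT/dt = ṁ c_p (T_in − T) + 128.2.
τ = M/ṁ = 42.4287 s; T_ss = T_in + Q̇/(ṁ c_p) = 25.8890 °C.
T(t) = T_ss + (T₀ − T_ss) e^(−t/τ). Set T = 22.17:
e^(−t/τ) = (22.17 − 25.8890)/(13.53 − 25.8890) = 0.300913
t = −42.4287 · ln(0.300913) = 50.9541 s.

50.95 s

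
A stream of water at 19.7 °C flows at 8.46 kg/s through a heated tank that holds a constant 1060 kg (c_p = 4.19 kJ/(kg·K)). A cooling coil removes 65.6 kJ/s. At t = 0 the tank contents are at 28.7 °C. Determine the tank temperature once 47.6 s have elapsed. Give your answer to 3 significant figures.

25.3 °C

Heat balance on the well-mixed liquid: M c_p dT/dt = ṁ c_p (T_in − T) − 65.6.
τ = M/ṁ = 125.30 s; T_ss = T_in − Q̇/(ṁ c_p) = 19.7 − 65.6/(8.46·4.19) = 17.849 °C.
Integrating: T(t) = T_ss + (T₀ − T_ss) e^(−t/τ).
T(47.6) = 17.849 + (10.851)·e^(−47.6/125.30) = 17.849 + (10.851)·0.68393 = 25.270 °C.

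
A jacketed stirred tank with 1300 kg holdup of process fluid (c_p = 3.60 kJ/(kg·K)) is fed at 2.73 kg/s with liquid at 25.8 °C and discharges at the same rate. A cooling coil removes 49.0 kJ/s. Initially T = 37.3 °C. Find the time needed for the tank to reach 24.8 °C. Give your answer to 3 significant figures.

Energy balance: M c_p dT/dt = ṁ c_p (T_in − T) − 49.0.
τ = M/ṁ = 476.19 s; T_ss = T_in − Q̇/(ṁ c_p) = 20.814 °C.
T(t) = T_ss + (T₀ − T_ss) e^(−t/τ). Set T = 24.8:
e^(−t/τ) = (24.8 − 20.814)/(37.3 − 20.814) = 0.24177
t = −476.19 · ln(0.24177) = 676.08 s.

676 s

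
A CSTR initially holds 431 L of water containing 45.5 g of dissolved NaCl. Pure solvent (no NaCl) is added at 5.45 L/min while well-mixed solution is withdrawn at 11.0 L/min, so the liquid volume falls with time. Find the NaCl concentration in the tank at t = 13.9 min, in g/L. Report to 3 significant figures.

Let m(t) be the amount of NaCl. Volume: V(t) = V₀ + (Q_in − Q_out) t = 431 − 5.5500 t; V(13.9) = 353.86 L.
Solute balance: dm/dt = 0 − Q_out C = −Q_out m/V(t).
dm/m = −Q_out dt/(V₀ − 5.5500 t); integrating gives ln(m/m₀) = −(Q_out/(Q_in−Q_out)) ln(V/V₀).
m = m₀ (V₀/V)^(Q_out/(Q_in−Q_out)) = 45.5 × (431/353.86)^(-1.9820) = 30.779 g.
C = m/V = 30.779/353.86 = 0.086981 g/L.

0.0870 g/L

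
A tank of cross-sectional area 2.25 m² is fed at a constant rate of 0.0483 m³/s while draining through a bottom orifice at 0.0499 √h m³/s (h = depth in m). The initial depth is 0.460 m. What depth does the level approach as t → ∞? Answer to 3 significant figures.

Volume balance on the tank: A dh/dt = Q_in − 0.0499 √h. At steady state dh/dt = 0:
Q_in = 0.0499 √h_ss ⇒ √h_ss = 0.0483/0.0499 = 0.96794.
h_ss = 0.96794² = 0.93690 m. (Since h₀ = 0.460 m < h_ss, the level will rise toward this value.)

0.937 m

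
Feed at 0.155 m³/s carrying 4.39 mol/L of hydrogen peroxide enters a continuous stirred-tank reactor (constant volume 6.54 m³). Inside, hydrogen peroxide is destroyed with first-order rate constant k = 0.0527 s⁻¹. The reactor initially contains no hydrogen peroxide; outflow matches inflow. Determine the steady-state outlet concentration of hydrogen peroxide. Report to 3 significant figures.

V dC/dt = Q(C_in − C) − k V C.
Steady state (dC/dt = 0): C_ss = Q C_in/(Q + kV) = C_in/(1 + kV/Q).
C_ss = 0.155·4.39/(0.155 + 0.0527·6.54) = 0.68045/0.49966 = 1.3618 mol/L.

1.36 mol/L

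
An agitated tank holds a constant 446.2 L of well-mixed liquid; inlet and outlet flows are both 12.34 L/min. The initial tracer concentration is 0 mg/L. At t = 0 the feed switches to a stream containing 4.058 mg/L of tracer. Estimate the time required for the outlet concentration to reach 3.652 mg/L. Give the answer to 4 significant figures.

Unsteady species balance (constant V, well mixed): V dC/dt = Q(C_in − C), so τ = V/Q = 36.1588 min.
C(t) = C_in + (C₀ − C_in) e^(−t/τ). Set C = 3.652 and solve for t:
e^(−t/τ) = (C − C_in)/(C₀ − C_in) = (3.652 − 4.058)/(0 − 4.058) = 0.100049
t = −τ ln(…) = 36.1588 × 2.30209 = 83.2410 min.

83.24 min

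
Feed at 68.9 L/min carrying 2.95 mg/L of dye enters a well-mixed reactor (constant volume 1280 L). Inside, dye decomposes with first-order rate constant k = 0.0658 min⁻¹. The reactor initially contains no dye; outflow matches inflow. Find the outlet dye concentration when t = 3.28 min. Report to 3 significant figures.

0.431 mg/L

Accumulation = in − out − consumed: V dC/dt = Q C_in − Q C − k V C.
This is linear with rate a = Q/V + k = 0.11963 min⁻¹.
C_ss = Q C_in/(Q + kV) = 1.3274 mg/L; C(t) = C_ss + (C₀ − C_ss) e^(−a t).
C(3.28) = 1.3274 + (-1.3274)·e^(−0.11963·3.28) = 1.3274 + (-1.3274)·0.67545 = 0.43081 mg/L.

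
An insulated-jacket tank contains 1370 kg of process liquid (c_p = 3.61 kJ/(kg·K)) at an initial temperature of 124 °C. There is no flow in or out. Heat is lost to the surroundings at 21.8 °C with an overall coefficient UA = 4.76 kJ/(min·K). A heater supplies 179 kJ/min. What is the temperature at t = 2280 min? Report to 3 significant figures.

Heat balance on the well-mixed liquid: M c_p dT/dt = −UA(T − T_amb) + Q̇.
dT/dt = (T_ss − T)/τ with T_ss = T_amb + Q̇/UA = 21.8 + 179/4.76 = 59.405 °C, τ = M c_p/UA = 1370·3.61/4.76 = 1039.0 min.
Solution: T(t) = T_ss + (T₀ − T_ss) e^(−t/τ).
T(2280) = 59.405 + (64.595)·0.11143 = 66.603 °C.

66.6 °C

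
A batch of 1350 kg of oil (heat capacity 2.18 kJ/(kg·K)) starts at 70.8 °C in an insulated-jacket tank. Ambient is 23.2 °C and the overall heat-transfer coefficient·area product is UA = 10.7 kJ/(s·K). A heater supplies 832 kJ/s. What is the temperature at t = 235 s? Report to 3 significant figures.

88.1 °C

Unsteady energy balance on the tank contents: M c_p dT/dt = −UA(T − T_amb) + Q̇.
dT/dt = (T_ss − T)/τ with T_ss = T_amb + Q̇/UA = 23.2 + 832/10.7 = 100.96 °C, τ = M c_p/UA = 1350·2.18/10.7 = 275.05 s.
This is linear first-order; T(t) = T_ss + (T₀ − T_ss) e^(−t/τ).
T(235) = 100.96 + (-30.157)·0.42554 = 88.124 °C.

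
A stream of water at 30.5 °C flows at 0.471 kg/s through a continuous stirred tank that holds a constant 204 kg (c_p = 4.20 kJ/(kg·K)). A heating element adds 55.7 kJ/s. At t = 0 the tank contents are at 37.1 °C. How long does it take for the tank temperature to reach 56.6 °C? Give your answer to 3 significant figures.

1020 s

M c_p dT/dt = ṁ c_p (T_in − T) + Q̇.
τ = M/ṁ = 433.12 s; T_ss = T_in + Q̇/(ṁ c_p) = 58.657 °C.
T(t) = T_ss + (T₀ − T_ss) e^(−t/τ). Set T = 56.6:
e^(−t/τ) = (56.6 − 58.657)/(37.1 − 58.657) = 0.095418
t = −433.12 · ln(0.095418) = 1017.6 s.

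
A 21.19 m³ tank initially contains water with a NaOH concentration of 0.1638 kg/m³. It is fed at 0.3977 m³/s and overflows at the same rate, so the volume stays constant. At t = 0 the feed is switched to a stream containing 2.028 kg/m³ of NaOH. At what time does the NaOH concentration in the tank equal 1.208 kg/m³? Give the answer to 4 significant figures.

43.76 s

Transient balance on the dissolved component: V dC/dt = Q(C_in − C), so τ = V/Q = 53.2814 s.
C(t) = C_in + (C₀ − C_in) e^(−t/τ). Set C = 1.208 and solve for t:
e^(−t/τ) = (C − C_in)/(C₀ − C_in) = (1.208 − 2.028)/(0.1638 − 2.028) = 0.439867
t = −τ ln(…) = 53.2814 × 0.821283 = 43.7591 s.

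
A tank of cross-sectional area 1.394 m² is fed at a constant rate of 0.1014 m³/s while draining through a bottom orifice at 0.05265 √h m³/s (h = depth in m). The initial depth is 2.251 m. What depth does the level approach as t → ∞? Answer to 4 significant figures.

3.709 m

Accumulation of liquid (constant cross-section A): A dh/dt = Q_in − 0.05265 √h. At steady state dh/dt = 0:
Q_in = 0.05265 √h_ss ⇒ √h_ss = 0.1014/0.05265 = 1.92593.
h_ss = 1.92593² = 3.70919 m. (Since h₀ = 2.251 m < h_ss, the level will rise toward this value.)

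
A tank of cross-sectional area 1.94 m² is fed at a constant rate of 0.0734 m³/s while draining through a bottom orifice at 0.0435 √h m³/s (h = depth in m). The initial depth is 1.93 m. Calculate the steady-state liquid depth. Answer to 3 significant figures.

2.85 m

A dh/dt = Q_in − 0.0435 √h. Steady state requires inflow = outflow:
Q_in = 0.0435 √h_ss ⇒ √h_ss = 0.0734/0.0435 = 1.6874.
h_ss = 1.6874² = 2.8472 m. (Since h₀ = 1.93 m < h_ss, the level will rise toward this value.)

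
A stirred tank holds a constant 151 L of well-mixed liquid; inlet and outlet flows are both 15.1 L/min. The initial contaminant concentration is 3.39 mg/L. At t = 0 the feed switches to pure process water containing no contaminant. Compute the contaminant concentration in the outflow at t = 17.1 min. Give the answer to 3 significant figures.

0.613 mg/L

Unsteady species balance (constant V, well mixed): V dC/dt = Q(C_in − C).
So dC/dt = (C_in − C)/τ with τ = V/Q = 151/15.1 = 10.000 min.
Integrating: C(t) = C_in + (C₀ − C_in) e^(−t/τ).
C(17.1) = 0 + (3.39 − 0)·e^(−17.1/10.000) = 0 + (3.3900)·0.18087 = 0.61314 mg/L.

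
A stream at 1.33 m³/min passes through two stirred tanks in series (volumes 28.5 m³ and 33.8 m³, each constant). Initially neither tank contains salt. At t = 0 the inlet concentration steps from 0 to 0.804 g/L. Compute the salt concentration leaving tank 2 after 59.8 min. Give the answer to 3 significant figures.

0.582 g/L

Each tank obeys Vᵢ dCᵢ/dt = Q(Cᵢ₋₁ − Cᵢ), so τᵢ = Vᵢ/Q.
τ₁ = 28.5/1.33 = 21.429 min; τ₂ = 33.8/1.33 = 25.414 min.
Tank 1: C₁ = C_in(1 − e^(−t/τ₁)). Tank 2 (τ₁ ≠ τ₂): C₂ = C_in[1 − (τ₁ e^(−t/τ₁) − τ₂ e^(−t/τ₂))/(τ₁ − τ₂)].
At t = 59.8: e^(−t/τ₁) = 0.061380, e^(−t/τ₂) = 0.095076.
C₂ = 0.804·[1 − (21.429·0.061380 − 25.414·0.095076)/(-3.9850)] = 0.804·0.72373 = 0.58188 g/L.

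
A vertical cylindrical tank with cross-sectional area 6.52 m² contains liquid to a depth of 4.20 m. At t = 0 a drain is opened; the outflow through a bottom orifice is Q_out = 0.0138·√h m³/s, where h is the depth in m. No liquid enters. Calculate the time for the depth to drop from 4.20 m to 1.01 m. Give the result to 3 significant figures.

987 s

Volume balance on the tank: A dh/dt = −0.0138 √h.
Separate and integrate: 2(√h − √h₀) = −(0.0138/A) t.
t = 2A(√h₀ − √h)/0.0138 = 2·6.52·(√4.20 − √1.01)/0.0138
  = 13.040 × (2.0494 − 1.0050) / 0.0138 = 986.88 s.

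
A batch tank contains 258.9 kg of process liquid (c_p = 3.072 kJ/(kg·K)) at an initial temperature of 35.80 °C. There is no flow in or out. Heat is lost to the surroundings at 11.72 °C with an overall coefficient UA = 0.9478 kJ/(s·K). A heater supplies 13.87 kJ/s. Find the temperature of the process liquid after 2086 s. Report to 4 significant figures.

First-law balance (no shaft work): M c_p dT/dt = −UA(T − T_amb) + Q̇.
dT/dt = (T_ss − T)/τ with T_ss = T_amb + Q̇/UA = 11.72 + 13.87/0.9478 = 26.3539 °C, τ = M c_p/UA = 258.9·3.072/0.9478 = 839.144 s.
Solution: T(t) = T_ss + (T₀ − T_ss) e^(−t/τ).
T(2086) = 26.3539 + (9.44611)·0.0832534 = 27.1403 °C.

27.14 °C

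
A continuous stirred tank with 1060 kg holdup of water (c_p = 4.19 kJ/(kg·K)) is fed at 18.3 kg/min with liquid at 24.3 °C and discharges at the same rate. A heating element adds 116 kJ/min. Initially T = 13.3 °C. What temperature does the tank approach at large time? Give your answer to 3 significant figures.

First-law balance (no shaft work): M c_p dT/dt = ṁ c_p (T_in − T) + 116.
At steady state dT/dt = 0 ⇒ T_ss = T_in + Q̇/(ṁ c_p) = 24.3 + 116/(18.3·4.19) = 25.813 °C.

25.8 °C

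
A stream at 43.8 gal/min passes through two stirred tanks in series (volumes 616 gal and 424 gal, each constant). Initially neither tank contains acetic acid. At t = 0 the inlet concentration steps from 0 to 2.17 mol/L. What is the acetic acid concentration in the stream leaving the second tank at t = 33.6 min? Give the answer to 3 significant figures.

1.68 mol/L

Time constants: τᵢ = Vᵢ/Q for each well-mixed tank.
τ₁ = 616/43.8 = 14.064 min; τ₂ = 424/43.8 = 9.6804 min.
Tank 1: C₁ = C_in(1 − e^(−t/τ₁)). Tank 2 (τ₁ ≠ τ₂): C₂ = C_in[1 − (τ₁ e^(−t/τ₁) − τ₂ e^(−t/τ₂))/(τ₁ − τ₂)].
At t = 33.6: e^(−t/τ₁) = 0.091713, e^(−t/τ₂) = 0.031088.
C₂ = 2.17·[1 − (14.064·0.091713 − 9.6804·0.031088)/(4.3836)] = 2.17·0.77441 = 1.6805 mol/L.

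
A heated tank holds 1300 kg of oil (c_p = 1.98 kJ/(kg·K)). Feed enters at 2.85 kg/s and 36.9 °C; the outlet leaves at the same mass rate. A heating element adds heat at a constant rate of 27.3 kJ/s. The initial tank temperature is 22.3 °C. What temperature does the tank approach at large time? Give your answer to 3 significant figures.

Heat balance on the well-mixed liquid: M c_p dT/dt = ṁ c_p (T_in − T) + 27.3.
At steady state dT/dt = 0 ⇒ T_ss = T_in + Q̇/(ṁ c_p) = 36.9 + 27.3/(2.85·1.98) = 41.738 °C.

41.7 °C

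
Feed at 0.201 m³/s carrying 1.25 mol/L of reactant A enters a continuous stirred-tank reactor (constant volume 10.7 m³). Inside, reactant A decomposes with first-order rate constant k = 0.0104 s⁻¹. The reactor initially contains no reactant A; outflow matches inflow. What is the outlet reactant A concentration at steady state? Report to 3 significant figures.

Accumulation = in − out − consumed: V dC/dt = Q C_in − Q C − k V C.
At steady state: 0 = Q C_in − (Q + kV) C_ss, so C_ss = Q C_in/(Q + kV).
C_ss = 0.201·1.25/(0.201 + 0.0104·10.7) = 0.25125/0.31228 = 0.80457 mol/L.

0.805 mol/L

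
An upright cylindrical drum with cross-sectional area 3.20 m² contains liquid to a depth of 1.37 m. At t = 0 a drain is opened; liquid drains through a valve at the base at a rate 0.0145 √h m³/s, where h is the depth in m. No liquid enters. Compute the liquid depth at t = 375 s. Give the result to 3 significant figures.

0.103 m

Accumulation of liquid (constant cross-section A): A dh/dt = −0.0145 √h.
This is separable: 2 d(√h)/dt = −0.0145/A, so √h = √h₀ − (0.0145/(2A)) t.
√h = √1.37 − 0.0145·375/(2·3.20) = 1.1705 − 0.84961 = 0.32086.
h = 0.32086² = 0.10295 m.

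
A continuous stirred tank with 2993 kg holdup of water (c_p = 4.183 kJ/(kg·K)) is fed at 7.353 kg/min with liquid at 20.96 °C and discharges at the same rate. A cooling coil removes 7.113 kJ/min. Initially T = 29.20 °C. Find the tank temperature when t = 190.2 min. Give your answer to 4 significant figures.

26.04 °C

M c_p dT/dt = ṁ c_p (T_in − T) − Q̇.
Rearrange: dT/dt = (T_ss − T)/τ with τ = M/ṁ = 407.045 min and T_ss = T_in − Q̇/(ṁ c_p) = 20.7287 °C.
This is linear first-order; T(t) = T_ss + (T₀ − T_ss) e^(−t/τ).
T(190.2) = 20.7287 + (8.47126)·e^(−190.2/407.045) = 20.7287 + (8.47126)·0.626711 = 26.0378 °C.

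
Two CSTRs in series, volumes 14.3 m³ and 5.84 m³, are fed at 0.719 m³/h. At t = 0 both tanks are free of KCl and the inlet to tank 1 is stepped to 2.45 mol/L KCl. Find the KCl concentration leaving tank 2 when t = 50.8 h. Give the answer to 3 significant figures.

2.13 mol/L

Species balance on tank i: dCᵢ/dt = (Cᵢ₋₁ − Cᵢ)/τᵢ with τᵢ = Vᵢ/Q.
τ₁ = 14.3/0.719 = 19.889 h; τ₂ = 5.84/0.719 = 8.1224 h.
Solving the cascade with C₁(0)=C₂(0)=0 gives C₂(t) = C_in[1 − (τ₁ e^(−t/τ₁) − τ₂ e^(−t/τ₂))/(τ₁ − τ₂)].
At t = 50.8: e^(−t/τ₁) = 0.077754, e^(−t/τ₂) = 0.0019221.
C₂ = 2.45·[1 − (19.889·0.077754 − 8.1224·0.0019221)/(11.766)] = 2.45·0.86990 = 2.1313 mol/L.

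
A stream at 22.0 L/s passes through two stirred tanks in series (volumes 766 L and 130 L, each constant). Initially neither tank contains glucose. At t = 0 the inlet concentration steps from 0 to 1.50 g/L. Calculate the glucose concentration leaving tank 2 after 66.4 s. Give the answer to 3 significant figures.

1.23 g/L

Each tank obeys Vᵢ dCᵢ/dt = Q(Cᵢ₋₁ − Cᵢ), so τᵢ = Vᵢ/Q.
τ₁ = 766/22.0 = 34.818 s; τ₂ = 130/22.0 = 5.9091 s.
Tank 1: C₁ = C_in(1 − e^(−t/τ₁)). Tank 2 (τ₁ ≠ τ₂): C₂ = C_in[1 − (τ₁ e^(−t/τ₁) − τ₂ e^(−t/τ₂))/(τ₁ − τ₂)].
At t = 66.4: e^(−t/τ₁) = 0.14852, e^(−t/τ₂) = 1.3179e-05.
C₂ = 1.50·[1 − (34.818·0.14852 − 5.9091·1.3179e-05)/(28.909)] = 1.50·0.82113 = 1.2317 g/L.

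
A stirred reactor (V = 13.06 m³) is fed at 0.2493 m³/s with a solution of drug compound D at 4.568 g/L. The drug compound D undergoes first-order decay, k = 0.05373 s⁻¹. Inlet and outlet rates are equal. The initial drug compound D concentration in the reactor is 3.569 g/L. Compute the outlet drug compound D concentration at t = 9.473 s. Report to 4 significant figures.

2.387 g/L

Species balance: V dC/dt = Q C_in − Q C − k V C.
dC/dt = (Q/V) C_in − (Q/V + k) C; effective rate a = Q/V + k = 0.0190888 + 0.05373 = 0.0728188 s⁻¹.
C_ss = Q C_in/(Q + kV) = 1.19746 g/L; C(t) = C_ss + (C₀ − C_ss) e^(−a t).
C(9.473) = 1.19746 + (2.37154)·e^(−0.0728188·9.473) = 1.19746 + (2.37154)·0.501670 = 2.38719 g/L.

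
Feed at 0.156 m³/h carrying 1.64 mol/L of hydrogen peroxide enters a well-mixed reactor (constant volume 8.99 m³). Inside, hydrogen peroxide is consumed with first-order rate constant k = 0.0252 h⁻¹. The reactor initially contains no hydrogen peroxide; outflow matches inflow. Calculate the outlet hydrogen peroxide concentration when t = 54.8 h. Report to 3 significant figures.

0.604 mol/L

V dC/dt = Q(C_in − C) − k V C.
This is linear with rate a = Q/V + k = 0.042553 h⁻¹.
C_ss = Q C_in/(Q + kV) = 0.66878 mol/L; C(t) = C_ss + (C₀ − C_ss) e^(−a t).
C(54.8) = 0.66878 + (-0.66878)·e^(−0.042553·54.8) = 0.66878 + (-0.66878)·0.097113 = 0.60383 mol/L.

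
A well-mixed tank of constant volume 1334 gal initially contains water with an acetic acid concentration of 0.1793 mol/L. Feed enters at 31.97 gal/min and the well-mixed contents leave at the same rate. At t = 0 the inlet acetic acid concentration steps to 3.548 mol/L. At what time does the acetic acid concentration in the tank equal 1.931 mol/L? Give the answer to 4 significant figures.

Transient balance on the dissolved component: V dC/dt = Q(C_in − C), so τ = V/Q = 41.7266 min.
C(t) = C_in + (C₀ − C_in) e^(−t/τ). Set C = 1.931 and solve for t:
e^(−t/τ) = (C − C_in)/(C₀ − C_in) = (1.931 − 3.548)/(0.1793 − 3.548) = 0.480007
t = −τ ln(…) = 41.7266 × 0.733954 = 30.6254 min.

30.63 min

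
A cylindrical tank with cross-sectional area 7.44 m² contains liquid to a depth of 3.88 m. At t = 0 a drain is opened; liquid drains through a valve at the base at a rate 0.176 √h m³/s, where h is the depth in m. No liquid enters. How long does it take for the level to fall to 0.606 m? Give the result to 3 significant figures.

With no inflow, A dh/dt = −0.176 √h.
Separate and integrate: 2(√h − √h₀) = −(0.176/A) t.
t = 2A(√h₀ − √h)/0.176 = 2·7.44·(√3.88 − √0.606)/0.176
  = 14.880 × (1.9698 − 0.77846) / 0.176 = 100.72 s.

101 s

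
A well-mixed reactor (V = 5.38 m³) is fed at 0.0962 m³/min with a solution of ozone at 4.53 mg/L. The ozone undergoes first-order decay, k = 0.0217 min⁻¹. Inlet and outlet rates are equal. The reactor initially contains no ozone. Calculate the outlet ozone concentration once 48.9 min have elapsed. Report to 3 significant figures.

Species balance: V dC/dt = Q C_in − Q C − k V C.
dC/dt = (Q/V) C_in − (Q/V + k) C; effective rate a = Q/V + k = 0.017881 + 0.0217 = 0.039581 min⁻¹.
C_ss = Q C_in/(Q + kV) = 2.0465 mg/L; C(t) = C_ss + (C₀ − C_ss) e^(−a t).
C(48.9) = 2.0465 + (-2.0465)·e^(−0.039581·48.9) = 2.0465 + (-2.0465)·0.14435 = 1.7511 mg/L.

1.75 mg/L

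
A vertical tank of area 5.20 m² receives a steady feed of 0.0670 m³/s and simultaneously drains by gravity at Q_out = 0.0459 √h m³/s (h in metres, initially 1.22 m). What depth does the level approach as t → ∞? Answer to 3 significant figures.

A dh/dt = Q_in − 0.0459 √h. Steady state requires inflow = outflow:
Q_in = 0.0459 √h_ss ⇒ √h_ss = 0.0670/0.0459 = 1.4597.
h_ss = 1.4597² = 2.1307 m. (Since h₀ = 1.22 m < h_ss, the level will rise toward this value.)

2.13 m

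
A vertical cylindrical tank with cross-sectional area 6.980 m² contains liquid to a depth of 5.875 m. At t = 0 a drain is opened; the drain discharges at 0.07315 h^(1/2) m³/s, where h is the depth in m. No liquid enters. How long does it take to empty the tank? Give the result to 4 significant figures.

462.6 s

A dh/dt = −Q_out = −0.07315 √h.
∫ h^(−1/2) dh = −(0.07315/A) ∫ dt, giving 2√h = 2√h₀ − (0.07315/A) t.
Tank is empty when √h = 0: t_empty = 2A√h₀/0.07315.
t_empty = 2·6.980·√5.875/0.07315 = 13.9600·2.42384/0.07315 = 462.567 s.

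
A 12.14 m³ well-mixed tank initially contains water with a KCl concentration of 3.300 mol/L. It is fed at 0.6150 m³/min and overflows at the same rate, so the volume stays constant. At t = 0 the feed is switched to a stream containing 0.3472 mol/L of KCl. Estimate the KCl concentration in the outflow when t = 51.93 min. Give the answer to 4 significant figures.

0.5599 mol/L

Transient balance on the dissolved component: V dC/dt = Q(C_in − C).
Rewrite as dC/dt + C/τ = C_in/τ, τ = V/Q = 19.7398 min.
Solution: C(t) = C_in + (C₀ − C_in) e^(−t/τ).
C(51.93) = 0.3472 + (3.300 − 0.3472)·e^(−51.93/19.7398) = 0.3472 + (2.95280)·0.0720265 = 0.559880 mol/L.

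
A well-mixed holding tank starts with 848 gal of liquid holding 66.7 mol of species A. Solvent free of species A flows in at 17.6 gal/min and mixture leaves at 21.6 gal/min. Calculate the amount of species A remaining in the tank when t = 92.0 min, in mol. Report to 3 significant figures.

3.09 mol

Total volume: dV/dt = Q_in − Q_out = -4.0000 gal/min, so V(t) = 848 − 4.0000 t and V(92.0) = 480.00 gal.
Species balance (pure solvent in): dm/dt = −Q_out · m/V(t).
Separate: dm/m = −Q_out dt/V(t) ⇒ ln(m/m₀) = −(Q_out/(Q_in−Q_out)) ln(V/V₀).
m = m₀ (V₀/V)^(Q_out/(Q_in−Q_out)) = 66.7 × (848/480.00)^(-5.4000) = 3.0867 mol.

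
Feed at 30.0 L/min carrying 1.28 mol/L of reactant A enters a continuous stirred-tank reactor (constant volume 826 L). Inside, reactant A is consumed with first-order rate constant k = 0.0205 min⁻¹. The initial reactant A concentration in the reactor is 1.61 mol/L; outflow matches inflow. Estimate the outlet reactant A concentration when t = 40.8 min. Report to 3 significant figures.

0.896 mol/L

Accumulation = in − out − consumed: V dC/dt = Q C_in − Q C − k V C.
dC/dt = (Q/V) C_in − (Q/V + k) C; effective rate a = Q/V + k = 0.036320 + 0.0205 = 0.056820 min⁻¹.
C_ss = Q C_in/(Q + kV) = 0.81819 mol/L; C(t) = C_ss + (C₀ − C_ss) e^(−a t).
C(40.8) = 0.81819 + (0.79181)·e^(−0.056820·40.8) = 0.81819 + (0.79181)·0.098447 = 0.89614 mol/L.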